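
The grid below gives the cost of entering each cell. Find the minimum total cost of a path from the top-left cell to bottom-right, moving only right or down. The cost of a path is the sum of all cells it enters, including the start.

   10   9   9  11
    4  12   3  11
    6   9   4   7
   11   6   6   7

46

Path (0,0) → (1,0) → (1,1) → (1,2) → (2,2) → (3,2) → (3,3): 10 + 4 + 12 + 3 + 4 + 6 + 7 = 46.
For comparison, the top-then-right route costs 64.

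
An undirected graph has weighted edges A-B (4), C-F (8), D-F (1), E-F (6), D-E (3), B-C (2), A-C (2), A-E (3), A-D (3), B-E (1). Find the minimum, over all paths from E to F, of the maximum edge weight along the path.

Comparing a few candidate routes:
E - B - C - A - D - F: max(1, 2, 2, 3, 1) = 3
E - B - A - D - F: max(1, 4, 3, 1) = 4
E - A - D - F: max(3, 3, 1) = 3
E - D - F: max(3, 1) = 3
E - F: max(6) = 6
Smallest bottleneck: 3.

3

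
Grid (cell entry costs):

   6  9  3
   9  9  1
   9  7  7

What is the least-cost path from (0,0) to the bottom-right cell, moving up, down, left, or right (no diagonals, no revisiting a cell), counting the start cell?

26

Path [0,0] [0,1] [0,2] [1,2] [2,2]: 6 + 9 + 3 + 1 + 7 = 26.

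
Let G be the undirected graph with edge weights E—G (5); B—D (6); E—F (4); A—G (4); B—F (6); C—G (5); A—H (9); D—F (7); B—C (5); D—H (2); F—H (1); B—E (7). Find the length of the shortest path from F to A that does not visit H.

Some routes from F to A avoiding H:
F-E-G-A: 4 + 5 + 4 = 13
F-B-E-G-A: 6 + 7 + 5 + 4 = 22
F-D-B-C-G-A: 7 + 6 + 5 + 5 + 4 = 27
F-B-C-G-A: 6 + 5 + 5 + 4 = 20
F-E-B-C-G-A: 4 + 7 + 5 + 5 + 4 = 25
The minimum is 13.

13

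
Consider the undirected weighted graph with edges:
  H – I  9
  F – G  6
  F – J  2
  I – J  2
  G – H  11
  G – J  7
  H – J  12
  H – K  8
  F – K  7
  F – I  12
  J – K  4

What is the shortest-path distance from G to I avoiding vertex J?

18

Comparing a few candidate routes:
G -> F -> K -> H -> I: 6 + 7 + 8 + 9 = 30
G -> H -> I: 11 + 9 = 20
G -> F -> I: 6 + 12 = 18
Shortest: 18.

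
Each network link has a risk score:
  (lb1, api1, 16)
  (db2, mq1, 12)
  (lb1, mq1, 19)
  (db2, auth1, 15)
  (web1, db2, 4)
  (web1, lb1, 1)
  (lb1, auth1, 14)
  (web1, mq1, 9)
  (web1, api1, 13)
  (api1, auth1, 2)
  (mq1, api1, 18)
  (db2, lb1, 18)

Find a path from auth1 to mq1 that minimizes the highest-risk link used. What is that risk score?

13

Some routes from auth1 to mq1:
auth1 → db2 → web1 → mq1: max(15, 4, 9) = 15
auth1 → lb1 → web1 → db2 → mq1: max(14, 1, 4, 12) = 14
auth1 → api1 → web1 → db2 → mq1: max(2, 13, 4, 12) = 13
auth1 → api1 → web1 → mq1: max(2, 13, 9) = 13
auth1 → lb1 → web1 → mq1: max(14, 1, 9) = 14
Smallest bottleneck: 13.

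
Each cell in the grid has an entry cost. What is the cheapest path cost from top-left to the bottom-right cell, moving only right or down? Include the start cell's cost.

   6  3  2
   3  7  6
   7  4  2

19

Best path: [0,0]→[0,1]→[0,2]→[1,2]→[2,2]
Cost: 6 + 3 + 2 + 6 + 2 = 19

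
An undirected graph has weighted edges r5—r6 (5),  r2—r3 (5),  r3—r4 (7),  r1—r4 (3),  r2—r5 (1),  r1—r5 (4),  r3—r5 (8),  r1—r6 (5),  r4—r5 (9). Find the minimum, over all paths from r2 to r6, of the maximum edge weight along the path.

Checking several routes:
r2 → r3 → r4 → r1 → r6: max(5, 7, 3, 5) = 7
r2 → r3 → r5 → r6: max(5, 8, 5) = 8
r2 → r5 → r6: max(1, 5) = 5
r2 → r3 → r5 → r1 → r6: max(5, 8, 4, 5) = 8
r2 → r5 → r1 → r6: max(1, 4, 5) = 5
r2 → r3 → r4 → r1 → r5 → r6: max(5, 7, 3, 4, 5) = 7
The minimum achievable maximum is 5.

5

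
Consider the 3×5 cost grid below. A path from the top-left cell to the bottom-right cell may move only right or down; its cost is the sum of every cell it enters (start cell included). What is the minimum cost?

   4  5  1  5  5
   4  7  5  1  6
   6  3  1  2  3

Take [0,0] → [0,1] → [0,2] → [0,3] → [1,3] → [2,3] → [2,4] for a total of 4 + 5 + 1 + 5 + 1 + 2 + 3 = 21.

21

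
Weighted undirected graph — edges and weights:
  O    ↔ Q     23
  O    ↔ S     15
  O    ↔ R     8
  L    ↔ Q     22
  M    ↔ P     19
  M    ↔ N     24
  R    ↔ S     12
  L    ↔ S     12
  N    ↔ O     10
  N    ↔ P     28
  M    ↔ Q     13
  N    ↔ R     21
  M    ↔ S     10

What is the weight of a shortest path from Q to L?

Some routes from Q to L:
Q → L: 22
Q → O → S → L: 23 + 15 + 12 = 50
Q → O → R → S → L: 23 + 8 + 12 + 12 = 55
Q → M → S → L: 13 + 10 + 12 = 35
The minimum is 22.

22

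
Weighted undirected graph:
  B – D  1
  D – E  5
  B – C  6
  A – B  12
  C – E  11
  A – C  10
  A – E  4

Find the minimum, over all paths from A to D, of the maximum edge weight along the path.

Comparing a few candidate routes:
A → E → C → B → D: max(4, 11, 6, 1) = 11
A → B → C → E → D: max(12, 6, 11, 5) = 12
A → C → B → D: max(10, 6, 1) = 10
A → C → E → D: max(10, 11, 5) = 11
A → E → D: max(4, 5) = 5
The minimum achievable maximum is 5.

5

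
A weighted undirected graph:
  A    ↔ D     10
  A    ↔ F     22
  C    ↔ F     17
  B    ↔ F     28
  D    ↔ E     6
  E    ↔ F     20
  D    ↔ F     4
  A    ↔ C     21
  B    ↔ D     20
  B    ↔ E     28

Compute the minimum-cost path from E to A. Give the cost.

Comparing a few candidate routes:
E - D - F - A: 6 + 4 + 22 = 32
E - F - A: 20 + 22 = 42
E - F - D - A: 20 + 4 + 10 = 34
E - D - A: 6 + 10 = 16
Best route has total 16.

16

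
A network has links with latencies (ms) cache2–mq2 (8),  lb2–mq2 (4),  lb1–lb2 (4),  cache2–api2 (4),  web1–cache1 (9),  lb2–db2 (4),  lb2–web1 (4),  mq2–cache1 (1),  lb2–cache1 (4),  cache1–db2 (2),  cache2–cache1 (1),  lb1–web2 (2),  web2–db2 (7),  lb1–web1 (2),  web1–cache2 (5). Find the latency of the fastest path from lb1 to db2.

Checking several routes:
lb1 - lb2 - cache1 - db2: 4 + 4 + 2 = 10
lb1 - web2 - db2: 2 + 7 = 9
lb1 - web1 - lb2 - db2: 2 + 4 + 4 = 10
lb1 - lb2 - db2: 4 + 4 = 8
Shortest: 8 ms.

8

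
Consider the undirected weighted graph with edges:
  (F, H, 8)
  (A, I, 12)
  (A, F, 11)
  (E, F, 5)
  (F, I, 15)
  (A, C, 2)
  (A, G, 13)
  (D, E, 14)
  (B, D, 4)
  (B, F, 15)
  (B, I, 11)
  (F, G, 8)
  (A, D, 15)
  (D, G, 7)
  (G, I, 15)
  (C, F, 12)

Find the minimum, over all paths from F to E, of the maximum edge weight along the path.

Comparing a few candidate routes:
F → E: max(5) = 5
F → G → A → I → B → D → E: max(8, 13, 12, 11, 4, 14) = 14
F → C → A → G → D → E: max(12, 2, 13, 7, 14) = 14
F → G → D → E: max(8, 7, 14) = 14
F → A → I → B → D → E: max(11, 12, 11, 4, 14) = 14
F → C → A → I → B → D → E: max(12, 2, 12, 11, 4, 14) = 14
The minimum achievable maximum is 5.

5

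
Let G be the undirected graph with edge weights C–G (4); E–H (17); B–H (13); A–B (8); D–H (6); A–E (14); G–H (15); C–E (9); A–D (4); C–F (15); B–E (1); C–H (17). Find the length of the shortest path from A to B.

Checking several routes:
A -> E -> B: 14 + 1 = 15
A -> B: 8
A -> D -> H -> E -> B: 4 + 6 + 17 + 1 = 28
A -> D -> H -> B: 4 + 6 + 13 = 23
Best route has total 8.

8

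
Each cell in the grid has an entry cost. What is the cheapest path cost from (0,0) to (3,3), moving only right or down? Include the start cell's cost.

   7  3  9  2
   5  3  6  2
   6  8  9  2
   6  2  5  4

27

Cheapest: (0,0) (0,1) (1,1) (1,2) (1,3) (2,3) (3,3)
  7 + 3 + 3 + 6 + 2 + 2 + 4 = 27
(Top row then right column would cost 29.)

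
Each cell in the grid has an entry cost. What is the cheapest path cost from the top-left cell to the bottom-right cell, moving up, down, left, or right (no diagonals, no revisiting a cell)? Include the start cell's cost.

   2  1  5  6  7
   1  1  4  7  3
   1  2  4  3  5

One optimal route is (0,0) (0,1) (1,1) (2,1) (2,2) (2,3) (2,4).
Its cost is 2 + 1 + 1 + 2 + 4 + 3 + 5 = 18.

18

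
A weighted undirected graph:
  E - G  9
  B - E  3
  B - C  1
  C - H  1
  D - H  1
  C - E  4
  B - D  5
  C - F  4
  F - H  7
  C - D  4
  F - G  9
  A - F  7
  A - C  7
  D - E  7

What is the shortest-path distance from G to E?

Checking several routes:
G→F→C→B→E: 9 + 4 + 1 + 3 = 17
G→F→H→C→E: 9 + 7 + 1 + 4 = 21
G→F→C→E: 9 + 4 + 4 = 17
G→E: 9
Best route has total 9.

9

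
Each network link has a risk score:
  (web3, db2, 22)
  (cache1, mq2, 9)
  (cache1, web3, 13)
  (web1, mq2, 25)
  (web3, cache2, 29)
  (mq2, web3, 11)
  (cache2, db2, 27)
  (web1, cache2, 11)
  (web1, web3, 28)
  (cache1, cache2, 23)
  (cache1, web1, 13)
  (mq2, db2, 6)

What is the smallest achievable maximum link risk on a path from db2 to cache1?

Comparing a few candidate routes:
db2→mq2→web3→cache1: max(6, 11, 13) = 13
db2→web3→cache1: max(22, 13) = 22
db2→mq2→cache1: max(6, 9) = 9
db2→web3→mq2→cache1: max(22, 11, 9) = 22
The minimum achievable maximum is 9.

9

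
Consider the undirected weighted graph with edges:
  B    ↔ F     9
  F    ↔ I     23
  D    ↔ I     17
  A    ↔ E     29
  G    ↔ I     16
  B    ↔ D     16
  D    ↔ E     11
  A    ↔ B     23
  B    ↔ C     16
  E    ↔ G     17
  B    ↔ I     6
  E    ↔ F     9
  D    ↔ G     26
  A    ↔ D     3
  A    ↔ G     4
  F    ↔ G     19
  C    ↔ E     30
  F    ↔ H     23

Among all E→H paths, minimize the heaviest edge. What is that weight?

Checking several routes:
E-D-A-G-I-F-H: max(11, 3, 4, 16, 23, 23) = 23
E-F-H: max(9, 23) = 23
E-D-A-B-F-H: max(11, 3, 23, 9, 23) = 23
E-D-A-G-I-B-F-H: max(11, 3, 4, 16, 6, 9, 23) = 23
E-D-A-B-I-F-H: max(11, 3, 23, 6, 23, 23) = 23
E-D-A-B-I-G-F-H: max(11, 3, 23, 6, 16, 19, 23) = 23
Best route has worst link 23.

23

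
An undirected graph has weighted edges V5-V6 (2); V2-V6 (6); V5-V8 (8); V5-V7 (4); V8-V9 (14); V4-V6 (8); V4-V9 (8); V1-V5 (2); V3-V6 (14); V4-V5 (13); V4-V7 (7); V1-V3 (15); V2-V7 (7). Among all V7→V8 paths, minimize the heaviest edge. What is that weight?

8

Comparing a few candidate routes:
V7 -> V5 -> V8: max(4, 8) = 8
V7 -> V4 -> V6 -> V5 -> V8: max(7, 8, 2, 8) = 8
V7 -> V2 -> V6 -> V5 -> V8: max(7, 6, 2, 8) = 8
Best route has worst link 8.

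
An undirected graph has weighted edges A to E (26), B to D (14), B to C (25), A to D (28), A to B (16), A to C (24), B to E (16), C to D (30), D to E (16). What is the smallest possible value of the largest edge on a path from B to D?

Some routes from B to D:
B → D: max(14) = 14
B → C → A → E → D: max(25, 24, 26, 16) = 26
B → E → D: max(16, 16) = 16
Smallest bottleneck: 14.

14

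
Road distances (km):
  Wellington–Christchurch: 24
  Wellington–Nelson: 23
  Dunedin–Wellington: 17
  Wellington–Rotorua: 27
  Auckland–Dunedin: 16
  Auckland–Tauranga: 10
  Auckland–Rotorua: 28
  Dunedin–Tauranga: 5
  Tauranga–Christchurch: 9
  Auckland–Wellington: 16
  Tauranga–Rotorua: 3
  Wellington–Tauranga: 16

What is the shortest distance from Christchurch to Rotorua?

12

Checking several routes:
Christchurch → Tauranga → Auckland → Rotorua: 9 + 10 + 28 = 47
Christchurch → Wellington → Tauranga → Rotorua: 24 + 16 + 3 = 43
Christchurch → Tauranga → Rotorua: 9 + 3 = 12
The minimum is 12 km.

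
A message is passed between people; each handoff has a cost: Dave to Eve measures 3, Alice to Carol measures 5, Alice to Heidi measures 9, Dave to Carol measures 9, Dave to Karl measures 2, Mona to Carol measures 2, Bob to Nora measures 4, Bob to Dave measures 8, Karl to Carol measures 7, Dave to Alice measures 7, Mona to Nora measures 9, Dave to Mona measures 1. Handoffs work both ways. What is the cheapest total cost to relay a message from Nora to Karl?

12

Some routes from Nora to Karl:
Nora -> Mona -> Carol -> Karl: 9 + 2 + 7 = 18
Nora -> Mona -> Dave -> Karl: 9 + 1 + 2 = 12
Nora -> Bob -> Dave -> Mona -> Carol -> Karl: 4 + 8 + 1 + 2 + 7 = 22
Nora -> Bob -> Dave -> Karl: 4 + 8 + 2 = 14
Best route has total 12.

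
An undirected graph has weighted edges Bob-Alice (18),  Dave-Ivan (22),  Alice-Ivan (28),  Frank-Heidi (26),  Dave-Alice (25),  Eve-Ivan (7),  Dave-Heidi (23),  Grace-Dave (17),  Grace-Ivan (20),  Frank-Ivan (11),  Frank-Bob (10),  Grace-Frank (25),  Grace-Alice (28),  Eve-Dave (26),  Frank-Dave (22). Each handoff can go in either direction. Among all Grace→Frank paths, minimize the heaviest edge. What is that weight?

20

A few of the Grace→Frank routes:
Grace→Dave→Ivan→Frank: max(17, 22, 11) = 22
Grace→Ivan→Frank: max(20, 11) = 20
Grace→Ivan→Dave→Frank: max(20, 22, 22) = 22
Grace→Dave→Frank: max(17, 22) = 22
The minimum achievable maximum is 20.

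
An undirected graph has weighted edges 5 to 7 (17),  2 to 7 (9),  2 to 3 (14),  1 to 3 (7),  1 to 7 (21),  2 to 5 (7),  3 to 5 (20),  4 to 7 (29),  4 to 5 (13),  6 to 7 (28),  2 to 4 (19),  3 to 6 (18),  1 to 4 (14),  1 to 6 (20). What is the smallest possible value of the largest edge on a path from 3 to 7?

14

Checking several routes:
3 - 1 - 4 - 5 - 7: max(7, 14, 13, 17) = 17
3 - 2 - 5 - 7: max(14, 7, 17) = 17
3 - 1 - 4 - 2 - 7: max(7, 14, 19, 9) = 19
3 - 2 - 7: max(14, 9) = 14
3 - 1 - 4 - 5 - 2 - 7: max(7, 14, 13, 7, 9) = 14
The minimum achievable maximum is 14.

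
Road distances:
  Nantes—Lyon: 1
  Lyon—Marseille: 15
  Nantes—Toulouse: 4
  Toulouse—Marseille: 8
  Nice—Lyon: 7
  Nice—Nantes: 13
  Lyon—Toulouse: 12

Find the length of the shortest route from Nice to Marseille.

20

Some routes from Nice to Marseille:
Nice→Lyon→Nantes→Toulouse→Marseille: 7 + 1 + 4 + 8 = 20
Nice→Nantes→Toulouse→Marseille: 13 + 4 + 8 = 25
Nice→Nantes→Lyon→Marseille: 13 + 1 + 15 = 29
Nice→Lyon→Marseille: 7 + 15 = 22
Nice→Lyon→Toulouse→Marseille: 7 + 12 + 8 = 27
The minimum is 20.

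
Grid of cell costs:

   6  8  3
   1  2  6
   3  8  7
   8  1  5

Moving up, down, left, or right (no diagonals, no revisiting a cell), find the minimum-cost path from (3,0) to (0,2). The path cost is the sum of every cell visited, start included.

23

Best path: (3,0)→(2,0)→(1,0)→(1,1)→(1,2)→(0,2)
Cost: 8 + 3 + 1 + 2 + 6 + 3 = 23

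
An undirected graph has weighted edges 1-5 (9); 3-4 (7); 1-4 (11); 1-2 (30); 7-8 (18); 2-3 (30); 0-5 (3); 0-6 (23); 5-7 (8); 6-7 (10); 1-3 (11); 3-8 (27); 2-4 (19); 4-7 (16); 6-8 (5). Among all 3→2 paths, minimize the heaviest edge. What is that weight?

A few of the 3→2 routes:
3 → 1 → 5 → 7 → 4 → 2: max(11, 9, 8, 16, 19) = 19
3 → 1 → 4 → 2: max(11, 11, 19) = 19
3 → 1 → 5 → 0 → 6 → 7 → 4 → 2: max(11, 9, 3, 23, 10, 16, 19) = 23
3 → 4 → 2: max(7, 19) = 19
Best route has worst link 19.

19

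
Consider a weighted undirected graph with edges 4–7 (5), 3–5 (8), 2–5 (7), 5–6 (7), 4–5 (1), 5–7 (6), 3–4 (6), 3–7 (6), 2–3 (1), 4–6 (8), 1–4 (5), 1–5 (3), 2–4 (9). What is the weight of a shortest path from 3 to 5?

Comparing a few candidate routes:
3-4-5: 6 + 1 = 7
3-2-4-5: 1 + 9 + 1 = 11
3-5: 8
3-7-5: 6 + 6 = 12
3-2-5: 1 + 7 = 8
The minimum is 7.

7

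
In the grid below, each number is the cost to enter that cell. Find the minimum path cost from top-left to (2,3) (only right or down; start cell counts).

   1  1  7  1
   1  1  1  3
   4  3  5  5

One optimal route is [0,0] → [0,1] → [1,1] → [1,2] → [1,3] → [2,3].
Its cost is 1 + 1 + 1 + 1 + 3 + 5 = 12.

12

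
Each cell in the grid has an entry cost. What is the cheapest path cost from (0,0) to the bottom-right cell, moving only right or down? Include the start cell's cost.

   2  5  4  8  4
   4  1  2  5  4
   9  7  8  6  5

23

Path (0,0)→(1,0)→(1,1)→(1,2)→(1,3)→(1,4)→(2,4): 2 + 4 + 1 + 2 + 5 + 4 + 5 = 23.
(Top row then right column would cost 32.)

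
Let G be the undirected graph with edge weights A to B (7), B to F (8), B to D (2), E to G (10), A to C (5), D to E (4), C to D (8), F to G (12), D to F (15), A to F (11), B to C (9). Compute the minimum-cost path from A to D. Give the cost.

9

Some routes from A to D:
A - B - D: 7 + 2 = 9
A - C - D: 5 + 8 = 13
A - C - B - D: 5 + 9 + 2 = 16
The minimum is 9.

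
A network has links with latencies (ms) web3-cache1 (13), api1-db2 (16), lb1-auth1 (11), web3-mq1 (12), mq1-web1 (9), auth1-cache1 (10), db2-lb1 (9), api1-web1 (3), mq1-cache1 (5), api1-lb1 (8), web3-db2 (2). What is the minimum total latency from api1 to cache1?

17

Comparing a few candidate routes:
api1 → db2 → web3 → cache1: 16 + 2 + 13 = 31
api1 → lb1 → auth1 → cache1: 8 + 11 + 10 = 29
api1 → web1 → mq1 → cache1: 3 + 9 + 5 = 17
Best route has total 17 ms.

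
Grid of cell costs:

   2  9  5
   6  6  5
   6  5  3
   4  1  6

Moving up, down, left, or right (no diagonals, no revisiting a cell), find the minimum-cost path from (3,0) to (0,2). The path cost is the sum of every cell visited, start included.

23

Path (3,0) → (3,1) → (2,1) → (2,2) → (1,2) → (0,2): 4 + 1 + 5 + 3 + 5 + 5 = 23.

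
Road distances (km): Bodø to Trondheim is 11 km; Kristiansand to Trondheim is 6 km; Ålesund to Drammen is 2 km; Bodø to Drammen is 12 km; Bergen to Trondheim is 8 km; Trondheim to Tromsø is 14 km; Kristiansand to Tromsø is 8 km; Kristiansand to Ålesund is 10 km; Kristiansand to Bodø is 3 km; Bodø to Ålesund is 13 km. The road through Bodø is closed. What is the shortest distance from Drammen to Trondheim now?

Candidate routes:
Drammen → Ålesund → Kristiansand → Trondheim: 2 + 10 + 6 = 18
Drammen → Ålesund → Kristiansand → Tromsø → Trondheim: 2 + 10 + 8 + 14 = 34
Shortest: 18 km.

18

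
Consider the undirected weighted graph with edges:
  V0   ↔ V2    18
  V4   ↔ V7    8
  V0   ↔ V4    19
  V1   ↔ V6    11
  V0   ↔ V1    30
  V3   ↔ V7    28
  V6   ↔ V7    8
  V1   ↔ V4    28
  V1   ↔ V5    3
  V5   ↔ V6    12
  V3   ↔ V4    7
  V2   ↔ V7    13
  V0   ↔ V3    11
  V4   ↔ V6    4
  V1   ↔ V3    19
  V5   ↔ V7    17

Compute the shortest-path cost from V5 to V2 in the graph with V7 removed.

51

Comparing a few candidate routes:
V5 → V6 → V4 → V0 → V2: 12 + 4 + 19 + 18 = 53
V5 → V1 → V6 → V4 → V0 → V2: 3 + 11 + 4 + 19 + 18 = 55
V5 → V1 → V6 → V4 → V3 → V0 → V2: 3 + 11 + 4 + 7 + 11 + 18 = 54
V5 → V6 → V4 → V3 → V0 → V2: 12 + 4 + 7 + 11 + 18 = 52
V5 → V1 → V3 → V0 → V2: 3 + 19 + 11 + 18 = 51
V5 → V1 → V0 → V2: 3 + 30 + 18 = 51
Shortest: 51.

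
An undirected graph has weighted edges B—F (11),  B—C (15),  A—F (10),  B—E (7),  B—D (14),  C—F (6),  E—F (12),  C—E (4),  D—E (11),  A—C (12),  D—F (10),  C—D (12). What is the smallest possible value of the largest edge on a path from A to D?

Checking several routes:
A → F → C → E → D: max(10, 6, 4, 11) = 11
A → F → D: max(10, 10) = 10
A → F → B → E → D: max(10, 11, 7, 11) = 11
A → C → F → B → E → D: max(12, 6, 11, 7, 11) = 12
The minimum achievable maximum is 10.

10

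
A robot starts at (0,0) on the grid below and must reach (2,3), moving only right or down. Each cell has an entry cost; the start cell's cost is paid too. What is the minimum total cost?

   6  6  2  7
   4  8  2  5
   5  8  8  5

26

Take (0,0)→(0,1)→(0,2)→(1,2)→(1,3)→(2,3) for a total of 6 + 6 + 2 + 2 + 5 + 5 = 26.
(Top row then right column would cost 31.)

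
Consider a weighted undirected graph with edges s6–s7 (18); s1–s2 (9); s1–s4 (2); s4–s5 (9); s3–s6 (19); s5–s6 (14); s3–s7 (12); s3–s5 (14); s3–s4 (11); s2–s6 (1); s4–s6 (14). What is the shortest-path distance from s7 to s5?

26

A few of the s7→s5 routes:
s7 → s3 → s4 → s5: 12 + 11 + 9 = 32
s7 → s3 → s5: 12 + 14 = 26
s7 → s6 → s5: 18 + 14 = 32
s7 → s6 → s2 → s1 → s4 → s5: 18 + 1 + 9 + 2 + 9 = 39
s7 → s6 → s4 → s5: 18 + 14 + 9 = 41
The minimum is 26.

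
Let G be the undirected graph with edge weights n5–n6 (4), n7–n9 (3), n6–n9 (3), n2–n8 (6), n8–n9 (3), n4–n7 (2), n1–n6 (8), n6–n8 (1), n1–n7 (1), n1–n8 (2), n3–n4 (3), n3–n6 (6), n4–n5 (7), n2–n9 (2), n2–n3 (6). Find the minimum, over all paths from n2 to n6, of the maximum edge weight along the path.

A few of the n2→n6 routes:
n2→n9→n6: max(2, 3) = 3
n2→n9→n8→n6: max(2, 3, 1) = 3
n2→n9→n7→n1→n8→n6: max(2, 3, 1, 2, 1) = 3
The minimum achievable maximum is 3.

3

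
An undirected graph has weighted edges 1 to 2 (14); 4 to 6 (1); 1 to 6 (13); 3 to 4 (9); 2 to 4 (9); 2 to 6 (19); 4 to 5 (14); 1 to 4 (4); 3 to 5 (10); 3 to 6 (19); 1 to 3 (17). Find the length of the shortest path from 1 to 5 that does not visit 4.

27

Candidate routes:
1 -> 6 -> 3 -> 5: 13 + 19 + 10 = 42
1 -> 2 -> 6 -> 3 -> 5: 14 + 19 + 19 + 10 = 62
1 -> 3 -> 5: 17 + 10 = 27
Best route has total 27.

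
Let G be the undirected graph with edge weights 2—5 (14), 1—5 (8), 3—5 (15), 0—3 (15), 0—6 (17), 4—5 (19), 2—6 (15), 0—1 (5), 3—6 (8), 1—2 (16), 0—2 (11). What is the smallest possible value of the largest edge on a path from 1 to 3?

15

Checking several routes:
1 → 5 → 3: max(8, 15) = 15
1 → 0 → 2 → 6 → 3: max(5, 11, 15, 8) = 15
1 → 5 → 2 → 0 → 3: max(8, 14, 11, 15) = 15
1 → 0 → 2 → 5 → 3: max(5, 11, 14, 15) = 15
1 → 5 → 2 → 6 → 3: max(8, 14, 15, 8) = 15
1 → 0 → 3: max(5, 15) = 15
Smallest bottleneck: 15.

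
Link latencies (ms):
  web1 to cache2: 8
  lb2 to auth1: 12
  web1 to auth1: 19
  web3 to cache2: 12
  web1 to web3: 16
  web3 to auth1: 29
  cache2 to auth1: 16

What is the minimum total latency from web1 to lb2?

Some routes from web1 to lb2:
web1 -> web3 -> cache2 -> auth1 -> lb2: 16 + 12 + 16 + 12 = 56
web1 -> auth1 -> lb2: 19 + 12 = 31
web1 -> cache2 -> auth1 -> lb2: 8 + 16 + 12 = 36
Shortest: 31 ms.

31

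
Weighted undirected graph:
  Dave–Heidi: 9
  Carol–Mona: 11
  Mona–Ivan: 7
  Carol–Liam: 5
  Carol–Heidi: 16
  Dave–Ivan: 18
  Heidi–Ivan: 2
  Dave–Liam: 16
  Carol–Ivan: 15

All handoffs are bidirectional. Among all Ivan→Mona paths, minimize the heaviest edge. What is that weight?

Some routes from Ivan to Mona:
Ivan → Carol → Mona: max(15, 11) = 15
Ivan → Heidi → Dave → Liam → Carol → Mona: max(2, 9, 16, 5, 11) = 16
Ivan → Mona: max(7) = 7
The minimum achievable maximum is 7.

7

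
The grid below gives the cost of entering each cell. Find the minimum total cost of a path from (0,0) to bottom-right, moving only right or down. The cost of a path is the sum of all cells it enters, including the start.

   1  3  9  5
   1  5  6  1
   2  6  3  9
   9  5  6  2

21

Cheapest: (0,0) → (1,0) → (2,0) → (2,1) → (2,2) → (3,2) → (3,3)
  1 + 1 + 2 + 6 + 3 + 6 + 2 = 21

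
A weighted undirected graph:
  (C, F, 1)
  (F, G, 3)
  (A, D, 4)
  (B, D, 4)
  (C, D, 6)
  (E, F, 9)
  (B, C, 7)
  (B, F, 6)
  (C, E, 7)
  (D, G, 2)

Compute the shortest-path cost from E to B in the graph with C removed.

15

Paths from E to B avoiding C:
E - F - B: 9 + 6 = 15
E - F - G - D - B: 9 + 3 + 2 + 4 = 18
Shortest: 15.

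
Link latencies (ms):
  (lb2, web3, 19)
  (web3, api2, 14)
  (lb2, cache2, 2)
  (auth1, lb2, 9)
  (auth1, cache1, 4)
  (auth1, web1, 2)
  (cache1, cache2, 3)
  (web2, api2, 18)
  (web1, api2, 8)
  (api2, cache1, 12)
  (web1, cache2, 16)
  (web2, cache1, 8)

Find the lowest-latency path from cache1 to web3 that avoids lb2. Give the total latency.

Routes from cache1 to web3 avoiding lb2:
cache1→api2→web3: 12 + 14 = 26
cache1→auth1→web1→api2→web3: 4 + 2 + 8 + 14 = 28
cache1→cache2→web1→api2→web3: 3 + 16 + 8 + 14 = 41
cache1→web2→api2→web3: 8 + 18 + 14 = 40
Shortest: 26 ms.

26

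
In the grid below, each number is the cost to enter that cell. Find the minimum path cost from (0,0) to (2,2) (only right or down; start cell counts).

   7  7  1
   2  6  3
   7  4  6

24

Take [0,0]→[0,1]→[0,2]→[1,2]→[2,2] for a total of 7 + 7 + 1 + 3 + 6 = 24.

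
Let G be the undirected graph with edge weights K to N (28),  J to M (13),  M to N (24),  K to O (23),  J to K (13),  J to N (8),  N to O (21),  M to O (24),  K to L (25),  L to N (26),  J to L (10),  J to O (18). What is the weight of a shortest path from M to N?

21

Comparing a few candidate routes:
M -> J -> N: 13 + 8 = 21
M -> O -> J -> N: 24 + 18 + 8 = 50
M -> O -> N: 24 + 21 = 45
M -> J -> L -> N: 13 + 10 + 26 = 49
M -> N: 24
The minimum is 21.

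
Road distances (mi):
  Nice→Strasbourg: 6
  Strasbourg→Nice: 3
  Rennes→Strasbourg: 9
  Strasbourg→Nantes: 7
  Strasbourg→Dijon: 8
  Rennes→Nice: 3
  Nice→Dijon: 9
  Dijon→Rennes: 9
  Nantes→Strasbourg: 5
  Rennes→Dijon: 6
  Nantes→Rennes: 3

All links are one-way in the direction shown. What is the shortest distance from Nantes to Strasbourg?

Candidate routes:
Nantes -> Rennes -> Nice -> Strasbourg: 3 + 3 + 6 = 12
Nantes -> Rennes -> Strasbourg: 3 + 9 = 12
Nantes -> Strasbourg: 5
Best route has total 5 mi.

5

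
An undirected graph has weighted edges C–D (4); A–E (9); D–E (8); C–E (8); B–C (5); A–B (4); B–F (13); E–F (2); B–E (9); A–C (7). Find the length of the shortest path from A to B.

Some routes from A to B:
A→E→B: 9 + 9 = 18
A→B: 4
A→E→F→B: 9 + 2 + 13 = 24
A→E→C→B: 9 + 8 + 5 = 22
A→C→B: 7 + 5 = 12
The minimum is 4.

4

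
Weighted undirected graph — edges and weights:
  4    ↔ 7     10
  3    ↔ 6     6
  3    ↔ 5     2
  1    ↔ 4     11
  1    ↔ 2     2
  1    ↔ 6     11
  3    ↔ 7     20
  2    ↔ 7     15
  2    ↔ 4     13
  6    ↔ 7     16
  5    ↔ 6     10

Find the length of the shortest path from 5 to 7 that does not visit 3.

Checking several routes:
5 → 6 → 1 → 4 → 7: 10 + 11 + 11 + 10 = 42
5 → 6 → 1 → 2 → 4 → 7: 10 + 11 + 2 + 13 + 10 = 46
5 → 6 → 1 → 2 → 7: 10 + 11 + 2 + 15 = 38
5 → 6 → 7: 10 + 16 = 26
Shortest: 26.

26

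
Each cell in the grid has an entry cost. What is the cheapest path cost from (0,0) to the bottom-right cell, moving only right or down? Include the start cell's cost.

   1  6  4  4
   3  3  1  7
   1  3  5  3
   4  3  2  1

Take [0,0]→[1,0]→[2,0]→[2,1]→[3,1]→[3,2]→[3,3] for a total of 1 + 3 + 1 + 3 + 3 + 2 + 1 = 14.

14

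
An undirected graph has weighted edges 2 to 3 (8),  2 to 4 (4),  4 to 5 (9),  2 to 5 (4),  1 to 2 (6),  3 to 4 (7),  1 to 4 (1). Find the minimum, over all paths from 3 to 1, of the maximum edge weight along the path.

7

Routes from 3 to 1:
3 → 2 → 1: max(8, 6) = 8
3 → 2 → 5 → 4 → 1: max(8, 4, 9, 1) = 9
3 → 4 → 5 → 2 → 1: max(7, 9, 4, 6) = 9
3 → 2 → 4 → 1: max(8, 4, 1) = 8
3 → 4 → 1: max(7, 1) = 7
3 → 4 → 2 → 1: max(7, 4, 6) = 7
Best route has worst link 7.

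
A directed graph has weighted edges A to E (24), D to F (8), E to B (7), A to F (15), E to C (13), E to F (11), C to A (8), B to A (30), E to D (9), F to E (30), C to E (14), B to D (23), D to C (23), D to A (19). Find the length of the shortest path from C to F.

23

Checking several routes:
C→A→E→D→F: 8 + 24 + 9 + 8 = 49
C→E→D→F: 14 + 9 + 8 = 31
C→E→F: 14 + 11 = 25
C→A→F: 8 + 15 = 23
C→A→E→F: 8 + 24 + 11 = 43
The minimum is 23.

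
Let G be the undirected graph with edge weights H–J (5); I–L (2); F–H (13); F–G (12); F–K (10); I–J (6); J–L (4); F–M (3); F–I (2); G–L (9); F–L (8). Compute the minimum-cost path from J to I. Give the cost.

6

Checking several routes:
J - L - F - I: 4 + 8 + 2 = 14
J - L - I: 4 + 2 = 6
J - H - F - I: 5 + 13 + 2 = 20
J - I: 6
Shortest: 6.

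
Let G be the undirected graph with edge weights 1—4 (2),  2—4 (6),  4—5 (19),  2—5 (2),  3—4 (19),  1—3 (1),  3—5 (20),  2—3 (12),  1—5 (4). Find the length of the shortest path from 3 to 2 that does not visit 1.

12

Checking several routes:
3→5→2: 20 + 2 = 22
3→2: 12
3→4→2: 19 + 6 = 25
Shortest: 12.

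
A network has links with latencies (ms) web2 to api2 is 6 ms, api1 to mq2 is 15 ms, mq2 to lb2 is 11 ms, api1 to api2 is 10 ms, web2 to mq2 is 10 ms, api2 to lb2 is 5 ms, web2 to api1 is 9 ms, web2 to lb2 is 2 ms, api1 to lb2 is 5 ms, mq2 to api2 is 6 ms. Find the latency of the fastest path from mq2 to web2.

10

A few of the mq2→web2 routes:
mq2 → web2: 10
mq2 → api2 → lb2 → web2: 6 + 5 + 2 = 13
mq2 → api1 → lb2 → web2: 15 + 5 + 2 = 22
mq2 → api2 → web2: 6 + 6 = 12
mq2 → lb2 → web2: 11 + 2 = 13
mq2 → lb2 → api2 → web2: 11 + 5 + 6 = 22
Shortest: 10 ms.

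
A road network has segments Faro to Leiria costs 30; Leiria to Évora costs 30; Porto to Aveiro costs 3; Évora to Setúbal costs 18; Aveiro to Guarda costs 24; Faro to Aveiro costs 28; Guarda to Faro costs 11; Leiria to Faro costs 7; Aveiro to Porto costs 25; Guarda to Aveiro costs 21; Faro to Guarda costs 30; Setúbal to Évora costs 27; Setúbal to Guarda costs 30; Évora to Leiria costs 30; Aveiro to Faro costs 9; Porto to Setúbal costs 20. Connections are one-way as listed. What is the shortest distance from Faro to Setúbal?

73

Routes from Faro to Setúbal:
Faro→Leiria→Évora→Setúbal: 30 + 30 + 18 = 78
Faro→Aveiro→Porto→Setúbal: 28 + 25 + 20 = 73
Faro→Guarda→Aveiro→Porto→Setúbal: 30 + 21 + 25 + 20 = 96
Best route has total 73.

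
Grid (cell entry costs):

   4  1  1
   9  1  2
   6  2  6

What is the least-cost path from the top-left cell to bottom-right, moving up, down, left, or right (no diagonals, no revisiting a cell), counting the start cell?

14

One optimal route is (0,0)→(0,1)→(0,2)→(1,2)→(2,2).
Its cost is 4 + 1 + 1 + 2 + 6 = 14.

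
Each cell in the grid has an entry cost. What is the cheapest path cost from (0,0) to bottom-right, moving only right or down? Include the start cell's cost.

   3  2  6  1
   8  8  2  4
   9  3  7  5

21

Path (0,0)→(0,1)→(0,2)→(0,3)→(1,3)→(2,3): 3 + 2 + 6 + 1 + 4 + 5 = 21.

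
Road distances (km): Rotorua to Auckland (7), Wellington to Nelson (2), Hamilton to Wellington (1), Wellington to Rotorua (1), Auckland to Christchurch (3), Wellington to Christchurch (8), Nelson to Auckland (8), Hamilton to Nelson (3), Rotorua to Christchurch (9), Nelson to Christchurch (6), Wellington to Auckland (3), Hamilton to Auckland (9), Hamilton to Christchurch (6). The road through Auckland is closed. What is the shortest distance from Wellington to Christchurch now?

7

Some routes from Wellington to Christchurch avoiding Auckland:
Wellington→Hamilton→Christchurch: 1 + 6 = 7
Wellington→Nelson→Christchurch: 2 + 6 = 8
Wellington→Christchurch: 8
The minimum is 7 km.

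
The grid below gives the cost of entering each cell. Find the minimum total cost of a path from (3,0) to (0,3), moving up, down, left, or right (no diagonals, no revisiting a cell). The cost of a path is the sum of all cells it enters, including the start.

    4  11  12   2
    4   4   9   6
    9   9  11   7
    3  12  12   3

37

Cheapest: [3,0] -> [2,0] -> [1,0] -> [1,1] -> [1,2] -> [1,3] -> [0,3]
  3 + 9 + 4 + 4 + 9 + 6 + 2 = 37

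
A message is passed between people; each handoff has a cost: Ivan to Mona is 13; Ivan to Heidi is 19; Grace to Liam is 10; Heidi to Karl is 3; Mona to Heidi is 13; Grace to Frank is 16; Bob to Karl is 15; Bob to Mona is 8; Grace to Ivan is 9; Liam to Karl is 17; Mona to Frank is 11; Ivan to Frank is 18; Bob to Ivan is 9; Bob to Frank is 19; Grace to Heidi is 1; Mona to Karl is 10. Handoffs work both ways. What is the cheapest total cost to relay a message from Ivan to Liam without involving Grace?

Some routes from Ivan to Liam avoiding Grace:
Ivan→Bob→Karl→Liam: 9 + 15 + 17 = 41
Ivan→Heidi→Karl→Liam: 19 + 3 + 17 = 39
Ivan→Mona→Karl→Liam: 13 + 10 + 17 = 40
The minimum is 39.

39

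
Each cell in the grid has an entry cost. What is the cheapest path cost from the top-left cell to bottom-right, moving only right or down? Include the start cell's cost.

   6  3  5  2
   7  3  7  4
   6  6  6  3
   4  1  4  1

24

Take [0,0] → [0,1] → [0,2] → [0,3] → [1,3] → [2,3] → [3,3] for a total of 6 + 3 + 5 + 2 + 4 + 3 + 1 = 24.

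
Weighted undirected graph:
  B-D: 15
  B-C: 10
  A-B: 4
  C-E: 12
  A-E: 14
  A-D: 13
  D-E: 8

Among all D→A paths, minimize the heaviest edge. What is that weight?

12

Routes from D to A:
D → A: max(13) = 13
D → B → A: max(15, 4) = 15
D → E → A: max(8, 14) = 14
D → E → C → B → A: max(8, 12, 10, 4) = 12
D → B → C → E → A: max(15, 10, 12, 14) = 15
Smallest bottleneck: 12.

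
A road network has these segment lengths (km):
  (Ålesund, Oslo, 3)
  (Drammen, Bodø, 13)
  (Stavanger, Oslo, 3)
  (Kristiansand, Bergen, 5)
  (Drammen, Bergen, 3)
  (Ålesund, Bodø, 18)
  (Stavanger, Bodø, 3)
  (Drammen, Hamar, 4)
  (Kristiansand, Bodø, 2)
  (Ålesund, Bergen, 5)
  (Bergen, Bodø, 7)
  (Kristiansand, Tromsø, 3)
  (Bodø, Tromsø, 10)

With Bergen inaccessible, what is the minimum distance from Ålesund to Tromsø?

14

Paths from Ålesund to Tromsø avoiding Bergen:
Ålesund -> Bodø -> Kristiansand -> Tromsø: 18 + 2 + 3 = 23
Ålesund -> Oslo -> Stavanger -> Bodø -> Kristiansand -> Tromsø: 3 + 3 + 3 + 2 + 3 = 14
Ålesund -> Oslo -> Stavanger -> Bodø -> Tromsø: 3 + 3 + 3 + 10 = 19
Ålesund -> Bodø -> Tromsø: 18 + 10 = 28
The minimum is 14 km.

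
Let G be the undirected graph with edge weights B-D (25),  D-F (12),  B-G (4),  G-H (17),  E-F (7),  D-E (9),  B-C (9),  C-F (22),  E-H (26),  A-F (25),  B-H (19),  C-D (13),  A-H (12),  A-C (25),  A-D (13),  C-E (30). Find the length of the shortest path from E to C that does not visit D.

29

Checking several routes:
E - F - C: 7 + 22 = 29
E - H - B - C: 26 + 19 + 9 = 54
E - C: 30
Best route has total 29.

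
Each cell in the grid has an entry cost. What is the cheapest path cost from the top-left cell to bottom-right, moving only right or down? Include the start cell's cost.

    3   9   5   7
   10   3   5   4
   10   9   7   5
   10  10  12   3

One optimal route is (0,0) -> (0,1) -> (1,1) -> (1,2) -> (1,3) -> (2,3) -> (3,3).
Its cost is 3 + 9 + 3 + 5 + 4 + 5 + 3 = 32.

32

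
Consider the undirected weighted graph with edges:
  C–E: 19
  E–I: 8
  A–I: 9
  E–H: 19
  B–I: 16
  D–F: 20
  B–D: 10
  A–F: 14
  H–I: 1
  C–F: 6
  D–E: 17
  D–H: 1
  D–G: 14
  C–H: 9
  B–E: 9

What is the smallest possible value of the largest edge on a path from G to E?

Some routes from G to E:
G -> D -> H -> I -> E: max(14, 1, 1, 8) = 14
G -> D -> H -> I -> B -> E: max(14, 1, 1, 16, 9) = 16
G -> D -> B -> E: max(14, 10, 9) = 14
G -> D -> H -> C -> F -> A -> I -> E: max(14, 1, 9, 6, 14, 9, 8) = 14
Smallest bottleneck: 14.

14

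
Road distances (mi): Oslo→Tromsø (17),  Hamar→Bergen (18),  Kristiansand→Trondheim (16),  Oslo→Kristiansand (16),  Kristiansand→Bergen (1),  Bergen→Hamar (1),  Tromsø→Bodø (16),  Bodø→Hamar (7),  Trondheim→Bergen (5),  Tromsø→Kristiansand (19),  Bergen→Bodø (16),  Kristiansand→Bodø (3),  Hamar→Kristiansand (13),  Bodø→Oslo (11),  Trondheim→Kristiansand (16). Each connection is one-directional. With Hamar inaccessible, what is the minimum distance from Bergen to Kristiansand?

Paths from Bergen to Kristiansand avoiding Hamar:
Bergen → Bodø → Oslo → Kristiansand: 16 + 11 + 16 = 43
Bergen → Bodø → Oslo → Tromsø → Kristiansand: 16 + 11 + 17 + 19 = 63
Best route has total 43 mi.

43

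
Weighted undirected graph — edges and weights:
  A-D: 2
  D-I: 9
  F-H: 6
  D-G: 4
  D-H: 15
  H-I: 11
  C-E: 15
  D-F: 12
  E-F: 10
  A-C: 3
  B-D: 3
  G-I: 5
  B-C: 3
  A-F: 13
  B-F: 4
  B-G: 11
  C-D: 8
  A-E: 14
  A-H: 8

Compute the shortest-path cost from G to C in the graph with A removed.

10

A few of the G→C routes:
G→D→B→C: 4 + 3 + 3 = 10
G→B→C: 11 + 3 = 14
G→D→C: 4 + 8 = 12
Shortest: 10.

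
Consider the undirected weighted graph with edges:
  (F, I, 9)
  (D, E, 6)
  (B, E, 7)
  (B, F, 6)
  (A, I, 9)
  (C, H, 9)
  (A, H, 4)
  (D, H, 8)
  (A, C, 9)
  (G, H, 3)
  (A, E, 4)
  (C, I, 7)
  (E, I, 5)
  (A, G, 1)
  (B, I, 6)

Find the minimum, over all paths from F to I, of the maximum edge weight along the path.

6

Checking several routes:
F -> B -> I: max(6, 6) = 6
F -> B -> E -> I: max(6, 7, 5) = 7
F -> B -> E -> A -> I: max(6, 7, 4, 9) = 9
F -> B -> E -> A -> H -> C -> I: max(6, 7, 4, 4, 9, 7) = 9
F -> B -> E -> A -> C -> I: max(6, 7, 4, 9, 7) = 9
Smallest bottleneck: 6.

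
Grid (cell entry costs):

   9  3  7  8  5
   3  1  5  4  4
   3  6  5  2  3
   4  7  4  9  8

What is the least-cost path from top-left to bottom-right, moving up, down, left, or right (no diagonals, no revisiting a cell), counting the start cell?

Cheapest: (0,0)→(0,1)→(1,1)→(1,2)→(1,3)→(2,3)→(2,4)→(3,4)
  9 + 3 + 1 + 5 + 4 + 2 + 3 + 8 = 35

35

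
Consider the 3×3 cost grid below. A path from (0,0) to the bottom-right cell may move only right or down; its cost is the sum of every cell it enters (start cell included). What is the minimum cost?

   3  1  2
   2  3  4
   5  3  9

Best path: [0,0]→[0,1]→[0,2]→[1,2]→[2,2]
Cost: 3 + 1 + 2 + 4 + 9 = 19

19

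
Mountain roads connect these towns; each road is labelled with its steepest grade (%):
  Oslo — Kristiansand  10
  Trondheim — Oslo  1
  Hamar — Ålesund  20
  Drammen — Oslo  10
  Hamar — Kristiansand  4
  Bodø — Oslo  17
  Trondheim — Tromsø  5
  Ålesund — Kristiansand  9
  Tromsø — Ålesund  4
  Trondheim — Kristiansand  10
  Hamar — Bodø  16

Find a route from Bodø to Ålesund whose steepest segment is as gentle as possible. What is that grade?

16

Comparing a few candidate routes:
Bodø-Hamar-Kristiansand-Oslo-Trondheim-Tromsø-Ålesund: max(16, 4, 10, 1, 5, 4) = 16
Bodø-Hamar-Kristiansand-Trondheim-Tromsø-Ålesund: max(16, 4, 10, 5, 4) = 16
Bodø-Oslo-Trondheim-Kristiansand-Ålesund: max(17, 1, 10, 9) = 17
Bodø-Oslo-Kristiansand-Ålesund: max(17, 10, 9) = 17
Bodø-Oslo-Trondheim-Tromsø-Ålesund: max(17, 1, 5, 4) = 17
Bodø-Hamar-Kristiansand-Ålesund: max(16, 4, 9) = 16
Best route has worst link 16%.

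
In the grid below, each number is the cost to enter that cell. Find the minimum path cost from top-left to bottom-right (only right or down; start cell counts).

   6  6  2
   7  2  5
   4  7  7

26

Best path: (0,0) (0,1) (0,2) (1,2) (2,2)
Cost: 6 + 6 + 2 + 5 + 7 = 26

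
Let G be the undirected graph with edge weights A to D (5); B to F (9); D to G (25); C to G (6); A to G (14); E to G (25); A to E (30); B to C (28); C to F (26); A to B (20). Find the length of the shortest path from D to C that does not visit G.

53

Routes from D to C avoiding G:
D → A → B → C: 5 + 20 + 28 = 53
D → A → B → F → C: 5 + 20 + 9 + 26 = 60
Shortest: 53.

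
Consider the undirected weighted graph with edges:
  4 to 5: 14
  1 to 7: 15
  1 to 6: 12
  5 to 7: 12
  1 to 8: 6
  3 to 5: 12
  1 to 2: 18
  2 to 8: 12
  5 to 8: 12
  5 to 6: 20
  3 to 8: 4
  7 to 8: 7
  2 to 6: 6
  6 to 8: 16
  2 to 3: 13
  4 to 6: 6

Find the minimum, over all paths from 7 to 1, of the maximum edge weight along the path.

7

Comparing a few candidate routes:
7-8-1: max(7, 6) = 7
7-5-8-2-6-1: max(12, 12, 12, 6, 12) = 12
7-5-8-1: max(12, 12, 6) = 12
Smallest bottleneck: 7.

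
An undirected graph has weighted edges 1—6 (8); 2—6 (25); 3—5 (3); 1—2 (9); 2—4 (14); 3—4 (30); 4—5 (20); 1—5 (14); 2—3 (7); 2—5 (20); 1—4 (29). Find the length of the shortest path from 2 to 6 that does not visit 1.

Paths from 2 to 6 avoiding 1:
2-6: 25
Shortest: 25.

25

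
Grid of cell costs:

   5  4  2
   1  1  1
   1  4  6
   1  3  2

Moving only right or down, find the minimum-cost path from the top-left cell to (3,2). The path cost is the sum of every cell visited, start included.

13

Cheapest: r0c0 r1c0 r2c0 r3c0 r3c1 r3c2
  5 + 1 + 1 + 1 + 3 + 2 = 13
For comparison, the top-then-right route costs 20.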